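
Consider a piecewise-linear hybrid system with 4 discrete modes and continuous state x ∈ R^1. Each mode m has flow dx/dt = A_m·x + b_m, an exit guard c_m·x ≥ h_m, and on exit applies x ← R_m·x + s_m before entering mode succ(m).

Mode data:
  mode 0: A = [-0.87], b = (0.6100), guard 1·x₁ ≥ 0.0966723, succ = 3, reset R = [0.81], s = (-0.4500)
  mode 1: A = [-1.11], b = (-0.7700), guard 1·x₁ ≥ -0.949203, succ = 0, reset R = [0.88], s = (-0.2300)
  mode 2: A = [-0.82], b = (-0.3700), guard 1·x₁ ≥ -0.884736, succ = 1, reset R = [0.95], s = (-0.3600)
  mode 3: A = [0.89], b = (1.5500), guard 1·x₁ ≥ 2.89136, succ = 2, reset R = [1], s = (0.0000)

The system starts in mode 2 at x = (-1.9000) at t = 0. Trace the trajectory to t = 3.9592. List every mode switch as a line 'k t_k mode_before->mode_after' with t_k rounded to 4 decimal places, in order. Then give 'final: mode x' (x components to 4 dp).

1 1.4714 2->1
2 2.0884 1->0
3 3.3210 0->3
final: 3 0.6759

Mode 2: guard c·x = -0.8847 hit at Δt = 1.4714 (t = 1.4714), x⁻ = (-0.8847) → reset → x⁺ = (-1.2005), jump to mode 1
Mode 1: guard c·x = -0.9492 hit at Δt = 0.6170 (t = 2.0884), x⁻ = (-0.9492) → reset → x⁺ = (-1.0653), jump to mode 0
Mode 0: guard c·x = 0.0967 hit at Δt = 1.2326 (t = 3.3210), x⁻ = (0.0967) → reset → x⁺ = (-0.3717), jump to mode 3
Mode 3: flow for 0.6382 to horizon, guard not reached → x = (0.6759)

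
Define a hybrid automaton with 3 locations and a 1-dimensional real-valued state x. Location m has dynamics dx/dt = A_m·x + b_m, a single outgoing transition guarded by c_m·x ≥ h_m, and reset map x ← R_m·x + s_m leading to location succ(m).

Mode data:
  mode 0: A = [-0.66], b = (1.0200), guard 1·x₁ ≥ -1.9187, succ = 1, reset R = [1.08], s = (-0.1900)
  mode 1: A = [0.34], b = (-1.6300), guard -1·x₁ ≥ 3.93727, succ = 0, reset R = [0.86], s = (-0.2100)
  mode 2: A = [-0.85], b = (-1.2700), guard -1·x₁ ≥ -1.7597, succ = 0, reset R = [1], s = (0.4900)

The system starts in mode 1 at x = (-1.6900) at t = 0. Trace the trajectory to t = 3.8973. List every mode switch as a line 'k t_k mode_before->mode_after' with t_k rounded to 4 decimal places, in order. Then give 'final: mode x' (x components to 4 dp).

Mode 1: guard c·x = 3.9373 hit at Δt = 0.8752 (t = 0.8752), x⁻ = (-3.9373) → reset → x⁺ = (-3.5961), jump to mode 0
Mode 0: guard c·x = -1.9187 hit at Δt = 0.5983 (t = 1.4735), x⁻ = (-1.9187) → reset → x⁺ = (-2.2622), jump to mode 1
Mode 1: guard c·x = 3.9373 hit at Δt = 0.6265 (t = 2.1000), x⁻ = (-3.9373) → reset → x⁺ = (-3.5961), jump to mode 0
Mode 0: guard c·x = -1.9187 hit at Δt = 0.5983 (t = 2.6983), x⁻ = (-1.9187) → reset → x⁺ = (-2.2622), jump to mode 1
Mode 1: guard c·x = 3.9373 hit at Δt = 0.6265 (t = 3.3248), x⁻ = (-3.9373) → reset → x⁺ = (-3.5961), jump to mode 0
Mode 0: flow for 0.5725 to horizon, guard not reached → x = (-1.9781)

1 0.8752 1->0
2 1.4735 0->1
3 2.1000 1->0
4 2.6983 0->1
5 3.3248 1->0
final: 0 -1.9781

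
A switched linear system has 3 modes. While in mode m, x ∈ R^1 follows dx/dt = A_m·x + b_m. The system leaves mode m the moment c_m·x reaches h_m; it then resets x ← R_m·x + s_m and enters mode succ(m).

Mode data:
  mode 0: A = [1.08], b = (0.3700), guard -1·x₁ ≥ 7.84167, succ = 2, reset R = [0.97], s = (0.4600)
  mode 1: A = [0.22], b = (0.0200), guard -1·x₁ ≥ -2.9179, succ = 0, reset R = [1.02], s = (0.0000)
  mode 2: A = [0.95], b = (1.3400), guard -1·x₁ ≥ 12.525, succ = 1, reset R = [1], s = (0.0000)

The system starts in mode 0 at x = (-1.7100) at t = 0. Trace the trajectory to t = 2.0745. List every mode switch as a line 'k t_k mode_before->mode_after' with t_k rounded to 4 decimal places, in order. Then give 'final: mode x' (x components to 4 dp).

Mode 0: guard c·x = 7.8417 hit at Δt = 1.5758 (t = 1.5758), x⁻ = (-7.8417) → reset → x⁺ = (-7.1464), jump to mode 2
Mode 2: flow for 0.4987 to horizon, guard not reached → x = (-10.6225)

1 1.5758 0->2
final: 2 -10.6225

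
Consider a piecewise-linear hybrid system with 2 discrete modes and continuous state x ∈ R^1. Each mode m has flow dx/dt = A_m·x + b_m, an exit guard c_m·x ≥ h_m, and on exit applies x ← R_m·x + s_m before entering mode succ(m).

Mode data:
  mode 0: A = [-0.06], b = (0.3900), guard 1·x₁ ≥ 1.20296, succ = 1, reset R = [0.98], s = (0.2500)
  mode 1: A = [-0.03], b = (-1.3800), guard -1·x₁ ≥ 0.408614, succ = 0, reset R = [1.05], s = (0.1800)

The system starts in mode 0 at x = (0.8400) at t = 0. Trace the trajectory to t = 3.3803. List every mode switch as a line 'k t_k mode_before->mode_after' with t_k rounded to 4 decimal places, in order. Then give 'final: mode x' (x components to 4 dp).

1 1.1046 0->1
2 2.4217 1->0
final: 0 0.1282

Mode 0: guard c·x = 1.2030 hit at Δt = 1.1046 (t = 1.1046), x⁻ = (1.2030) → reset → x⁺ = (1.4289), jump to mode 1
Mode 1: guard c·x = 0.4086 hit at Δt = 1.3171 (t = 2.4217), x⁻ = (-0.4086) → reset → x⁺ = (-0.2490), jump to mode 0
Mode 0: flow for 0.9586 to horizon, guard not reached → x = (0.1282)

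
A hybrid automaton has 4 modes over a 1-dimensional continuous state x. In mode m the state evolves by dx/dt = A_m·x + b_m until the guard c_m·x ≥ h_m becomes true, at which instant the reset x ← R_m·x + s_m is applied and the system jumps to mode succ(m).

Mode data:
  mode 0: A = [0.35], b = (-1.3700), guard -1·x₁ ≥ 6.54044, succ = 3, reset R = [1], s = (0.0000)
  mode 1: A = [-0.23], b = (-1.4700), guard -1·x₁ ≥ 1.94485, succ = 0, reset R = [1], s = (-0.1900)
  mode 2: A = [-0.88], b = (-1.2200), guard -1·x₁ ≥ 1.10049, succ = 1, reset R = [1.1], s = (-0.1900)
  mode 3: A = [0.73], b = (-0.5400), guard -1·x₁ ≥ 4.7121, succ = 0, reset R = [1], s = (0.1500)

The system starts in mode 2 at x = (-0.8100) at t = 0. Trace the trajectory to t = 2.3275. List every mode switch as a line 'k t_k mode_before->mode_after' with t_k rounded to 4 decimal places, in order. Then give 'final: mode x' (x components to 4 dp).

1 0.7968 2->1
2 1.2989 1->0
final: 0 -4.7562

Mode 2: guard c·x = 1.1005 hit at Δt = 0.7968 (t = 0.7968), x⁻ = (-1.1005) → reset → x⁺ = (-1.4005), jump to mode 1
Mode 1: guard c·x = 1.9448 hit at Δt = 0.5021 (t = 1.2989), x⁻ = (-1.9448) → reset → x⁺ = (-2.1349), jump to mode 0
Mode 0: flow for 1.0286 to horizon, guard not reached → x = (-4.7562)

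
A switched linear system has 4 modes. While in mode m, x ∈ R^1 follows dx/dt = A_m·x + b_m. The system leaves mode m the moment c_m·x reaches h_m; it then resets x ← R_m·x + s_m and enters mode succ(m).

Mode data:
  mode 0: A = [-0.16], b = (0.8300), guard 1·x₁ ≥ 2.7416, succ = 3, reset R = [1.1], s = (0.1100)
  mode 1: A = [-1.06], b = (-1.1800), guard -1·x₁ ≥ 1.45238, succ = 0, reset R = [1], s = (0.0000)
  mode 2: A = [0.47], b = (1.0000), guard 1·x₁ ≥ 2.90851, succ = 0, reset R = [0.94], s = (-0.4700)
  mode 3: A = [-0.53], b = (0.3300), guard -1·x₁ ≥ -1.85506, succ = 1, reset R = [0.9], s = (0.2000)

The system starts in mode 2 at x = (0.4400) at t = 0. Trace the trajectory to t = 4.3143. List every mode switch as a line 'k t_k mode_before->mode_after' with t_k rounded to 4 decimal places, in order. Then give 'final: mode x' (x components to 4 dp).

Mode 2: guard c·x = 2.9085 hit at Δt = 1.4333 (t = 1.4333), x⁻ = (2.9085) → reset → x⁺ = (2.2640), jump to mode 0
Mode 0: guard c·x = 2.7416 hit at Δt = 1.1148 (t = 2.5481), x⁻ = (2.7416) → reset → x⁺ = (3.1258), jump to mode 3
Mode 3: guard c·x = -1.8551 hit at Δt = 1.3369 (t = 3.8850), x⁻ = (1.8551) → reset → x⁺ = (1.8696), jump to mode 1
Mode 1: flow for 0.4293 to horizon, guard not reached → x = (0.7791)

1 1.4333 2->0
2 2.5481 0->3
3 3.8850 3->1
final: 1 0.7791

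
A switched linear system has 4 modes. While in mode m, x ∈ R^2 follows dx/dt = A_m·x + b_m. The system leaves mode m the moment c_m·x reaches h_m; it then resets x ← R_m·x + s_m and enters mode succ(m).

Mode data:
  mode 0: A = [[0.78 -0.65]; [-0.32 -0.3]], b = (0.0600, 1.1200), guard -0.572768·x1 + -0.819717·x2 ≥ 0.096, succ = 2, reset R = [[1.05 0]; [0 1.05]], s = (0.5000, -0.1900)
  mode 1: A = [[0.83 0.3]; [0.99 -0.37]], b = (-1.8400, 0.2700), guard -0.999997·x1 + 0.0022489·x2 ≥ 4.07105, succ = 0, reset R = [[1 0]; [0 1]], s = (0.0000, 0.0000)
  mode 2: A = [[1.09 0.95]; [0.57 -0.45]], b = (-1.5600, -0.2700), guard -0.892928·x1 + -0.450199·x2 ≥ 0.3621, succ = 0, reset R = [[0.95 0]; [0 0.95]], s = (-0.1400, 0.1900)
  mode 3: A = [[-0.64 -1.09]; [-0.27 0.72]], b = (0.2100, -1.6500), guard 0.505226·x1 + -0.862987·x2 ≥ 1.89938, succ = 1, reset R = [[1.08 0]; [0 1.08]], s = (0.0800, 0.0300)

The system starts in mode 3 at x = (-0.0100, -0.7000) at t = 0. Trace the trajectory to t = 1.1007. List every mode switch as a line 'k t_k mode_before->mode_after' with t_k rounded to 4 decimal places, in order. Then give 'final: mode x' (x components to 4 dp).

Mode 3: guard c·x = 1.8994 hit at Δt = 0.4397 (t = 0.4397), x⁻ = (0.6014, -1.8489) → reset → x⁺ = (0.7295, -1.9668), jump to mode 1
Mode 1: flow for 0.6610 to horizon, guard not reached → x = (-0.7821, -1.3806)

1 0.4397 3->1
final: 1 -0.7821 -1.3806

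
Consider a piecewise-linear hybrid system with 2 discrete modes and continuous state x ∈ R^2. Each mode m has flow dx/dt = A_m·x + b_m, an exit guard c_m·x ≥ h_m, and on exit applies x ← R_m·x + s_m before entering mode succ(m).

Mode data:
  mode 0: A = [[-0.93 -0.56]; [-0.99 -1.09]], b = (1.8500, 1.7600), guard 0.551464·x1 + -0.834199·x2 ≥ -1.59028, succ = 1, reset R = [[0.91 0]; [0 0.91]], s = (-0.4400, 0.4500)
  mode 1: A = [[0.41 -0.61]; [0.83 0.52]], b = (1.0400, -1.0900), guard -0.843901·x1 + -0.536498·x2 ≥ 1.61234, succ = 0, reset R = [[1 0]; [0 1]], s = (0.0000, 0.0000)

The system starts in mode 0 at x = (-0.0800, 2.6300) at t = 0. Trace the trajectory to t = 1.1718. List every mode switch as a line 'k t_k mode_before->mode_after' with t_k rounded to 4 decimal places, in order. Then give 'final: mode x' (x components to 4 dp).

1 0.6647 0->1
final: 1 -0.4794 2.2297

Mode 0: guard c·x = -1.5903 hit at Δt = 0.6647 (t = 0.6647), x⁻ = (0.2354, 2.0620) → reset → x⁺ = (-0.2258, 2.3264), jump to mode 1
Mode 1: flow for 0.5071 to horizon, guard not reached → x = (-0.4794, 2.2297)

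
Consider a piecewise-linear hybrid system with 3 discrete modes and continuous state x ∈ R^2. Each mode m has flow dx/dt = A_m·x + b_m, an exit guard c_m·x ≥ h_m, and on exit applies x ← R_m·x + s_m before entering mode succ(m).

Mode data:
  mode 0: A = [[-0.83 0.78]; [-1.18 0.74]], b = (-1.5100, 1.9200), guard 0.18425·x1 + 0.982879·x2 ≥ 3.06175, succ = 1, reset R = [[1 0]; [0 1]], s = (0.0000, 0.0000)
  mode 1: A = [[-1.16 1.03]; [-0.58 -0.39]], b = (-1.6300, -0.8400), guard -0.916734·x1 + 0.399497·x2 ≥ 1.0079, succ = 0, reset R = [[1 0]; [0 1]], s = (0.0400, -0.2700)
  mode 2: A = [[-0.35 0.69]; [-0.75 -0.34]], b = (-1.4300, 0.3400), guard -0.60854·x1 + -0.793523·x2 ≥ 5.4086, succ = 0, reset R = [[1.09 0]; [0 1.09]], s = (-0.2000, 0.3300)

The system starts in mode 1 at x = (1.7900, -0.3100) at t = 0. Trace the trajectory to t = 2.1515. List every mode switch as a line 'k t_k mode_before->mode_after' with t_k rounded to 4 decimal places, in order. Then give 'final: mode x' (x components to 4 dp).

1 1.4770 1->0
final: 0 -1.5301 1.4633

Mode 1: guard c·x = 1.0079 hit at Δt = 1.4770 (t = 1.4770), x⁻ = (-1.4749, -0.8616) → reset → x⁺ = (-1.4349, -1.1316), jump to mode 0
Mode 0: flow for 0.6745 to horizon, guard not reached → x = (-1.5301, 1.4633)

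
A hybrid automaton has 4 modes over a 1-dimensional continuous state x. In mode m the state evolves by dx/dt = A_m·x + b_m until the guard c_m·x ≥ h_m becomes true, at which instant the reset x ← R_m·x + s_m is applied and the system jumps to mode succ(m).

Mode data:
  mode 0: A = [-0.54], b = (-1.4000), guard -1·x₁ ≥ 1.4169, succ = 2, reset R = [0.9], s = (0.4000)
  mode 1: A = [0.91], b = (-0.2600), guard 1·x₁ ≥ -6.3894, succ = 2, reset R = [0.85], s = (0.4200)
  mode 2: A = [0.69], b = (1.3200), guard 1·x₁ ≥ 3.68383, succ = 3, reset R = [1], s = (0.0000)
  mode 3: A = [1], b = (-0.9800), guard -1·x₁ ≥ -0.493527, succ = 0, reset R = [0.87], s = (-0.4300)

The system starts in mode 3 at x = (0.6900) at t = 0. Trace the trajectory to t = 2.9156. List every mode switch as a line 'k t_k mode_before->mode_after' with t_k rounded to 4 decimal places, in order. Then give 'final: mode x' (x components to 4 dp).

Mode 3: guard c·x = -0.4935 hit at Δt = 0.5173 (t = 0.5173), x⁻ = (0.4935) → reset → x⁺ = (-0.0006), jump to mode 0
Mode 0: guard c·x = 1.4169 hit at Δt = 1.4640 (t = 1.9813), x⁻ = (-1.4169) → reset → x⁺ = (-0.8752), jump to mode 2
Mode 2: flow for 0.9343 to horizon, guard not reached → x = (0.0644)

1 0.5173 3->0
2 1.9813 0->2
final: 2 0.0644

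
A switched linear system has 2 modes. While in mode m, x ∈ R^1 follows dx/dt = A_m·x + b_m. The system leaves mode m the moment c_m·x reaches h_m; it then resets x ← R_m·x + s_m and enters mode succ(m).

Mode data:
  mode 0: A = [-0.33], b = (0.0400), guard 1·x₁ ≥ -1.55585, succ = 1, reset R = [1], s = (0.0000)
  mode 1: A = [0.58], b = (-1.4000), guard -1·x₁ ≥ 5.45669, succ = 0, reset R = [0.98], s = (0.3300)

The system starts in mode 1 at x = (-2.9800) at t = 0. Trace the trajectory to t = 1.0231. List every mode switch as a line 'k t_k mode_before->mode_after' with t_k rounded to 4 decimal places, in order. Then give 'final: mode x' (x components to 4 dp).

Mode 1: guard c·x = 5.4567 hit at Δt = 0.6515 (t = 0.6515), x⁻ = (-5.4567) → reset → x⁺ = (-5.0176), jump to mode 0
Mode 0: flow for 0.3716 to horizon, guard not reached → x = (-4.4245)

1 0.6515 1->0
final: 0 -4.4245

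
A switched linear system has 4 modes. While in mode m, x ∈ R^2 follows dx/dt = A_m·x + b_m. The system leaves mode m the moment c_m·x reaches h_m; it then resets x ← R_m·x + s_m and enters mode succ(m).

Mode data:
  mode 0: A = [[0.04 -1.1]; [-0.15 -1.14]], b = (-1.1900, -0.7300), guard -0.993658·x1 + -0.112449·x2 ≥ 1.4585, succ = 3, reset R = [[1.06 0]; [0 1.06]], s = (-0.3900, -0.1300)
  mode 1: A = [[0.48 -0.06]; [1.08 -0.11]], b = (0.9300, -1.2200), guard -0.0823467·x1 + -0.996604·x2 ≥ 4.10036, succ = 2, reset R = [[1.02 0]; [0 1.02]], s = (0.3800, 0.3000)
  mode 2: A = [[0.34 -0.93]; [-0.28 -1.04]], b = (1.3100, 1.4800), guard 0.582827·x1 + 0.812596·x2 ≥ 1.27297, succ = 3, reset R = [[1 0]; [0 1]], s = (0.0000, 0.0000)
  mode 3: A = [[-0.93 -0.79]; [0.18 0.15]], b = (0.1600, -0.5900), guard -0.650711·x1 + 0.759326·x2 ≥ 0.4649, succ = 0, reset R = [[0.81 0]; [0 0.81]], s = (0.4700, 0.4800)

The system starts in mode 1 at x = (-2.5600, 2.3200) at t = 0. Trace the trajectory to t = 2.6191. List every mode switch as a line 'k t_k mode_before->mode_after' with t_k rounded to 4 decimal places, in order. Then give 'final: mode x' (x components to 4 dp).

Mode 1: guard c·x = 4.1004 hit at Δt = 1.4615 (t = 1.4615), x⁻ = (-3.1402, -3.8549) → reset → x⁺ = (-2.8230, -3.6320), jump to mode 2
Mode 2: flow for 1.1576 to horizon, guard not reached → x = (-0.4177, 0.1227)

1 1.4615 1->2
final: 2 -0.4177 0.1227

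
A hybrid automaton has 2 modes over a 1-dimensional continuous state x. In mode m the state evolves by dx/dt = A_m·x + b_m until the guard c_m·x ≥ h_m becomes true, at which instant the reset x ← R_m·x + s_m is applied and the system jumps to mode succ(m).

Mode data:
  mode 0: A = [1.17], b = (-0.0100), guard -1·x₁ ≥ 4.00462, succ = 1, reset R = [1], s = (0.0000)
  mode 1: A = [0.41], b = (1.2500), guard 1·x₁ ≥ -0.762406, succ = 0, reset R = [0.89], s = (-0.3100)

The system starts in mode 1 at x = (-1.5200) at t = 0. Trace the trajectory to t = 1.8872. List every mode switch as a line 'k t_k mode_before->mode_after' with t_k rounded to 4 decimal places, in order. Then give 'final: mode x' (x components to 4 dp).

Mode 1: guard c·x = -0.7624 hit at Δt = 0.9817 (t = 0.9817), x⁻ = (-0.7624) → reset → x⁺ = (-0.9885), jump to mode 0
Mode 0: flow for 0.9055 to horizon, guard not reached → x = (-2.8678)

1 0.9817 1->0
final: 0 -2.8678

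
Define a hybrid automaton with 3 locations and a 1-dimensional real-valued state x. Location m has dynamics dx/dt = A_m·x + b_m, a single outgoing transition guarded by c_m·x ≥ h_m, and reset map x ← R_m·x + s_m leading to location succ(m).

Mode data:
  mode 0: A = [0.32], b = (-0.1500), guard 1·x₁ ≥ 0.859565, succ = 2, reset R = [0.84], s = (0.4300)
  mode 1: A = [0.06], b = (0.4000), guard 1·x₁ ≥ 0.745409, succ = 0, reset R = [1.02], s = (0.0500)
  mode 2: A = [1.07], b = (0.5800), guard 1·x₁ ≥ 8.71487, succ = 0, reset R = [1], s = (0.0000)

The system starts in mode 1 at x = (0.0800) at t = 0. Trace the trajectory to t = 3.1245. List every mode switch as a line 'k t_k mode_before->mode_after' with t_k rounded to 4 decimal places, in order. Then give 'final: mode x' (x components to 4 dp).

Mode 1: guard c·x = 0.7454 hit at Δt = 1.5677 (t = 1.5677), x⁻ = (0.7454) → reset → x⁺ = (0.8103), jump to mode 0
Mode 0: guard c·x = 0.8596 hit at Δt = 0.4209 (t = 1.9886), x⁻ = (0.8596) → reset → x⁺ = (1.1520), jump to mode 2
Mode 2: flow for 1.1359 to horizon, guard not reached → x = (5.1699)

1 1.5677 1->0
2 1.9886 0->2
final: 2 5.1699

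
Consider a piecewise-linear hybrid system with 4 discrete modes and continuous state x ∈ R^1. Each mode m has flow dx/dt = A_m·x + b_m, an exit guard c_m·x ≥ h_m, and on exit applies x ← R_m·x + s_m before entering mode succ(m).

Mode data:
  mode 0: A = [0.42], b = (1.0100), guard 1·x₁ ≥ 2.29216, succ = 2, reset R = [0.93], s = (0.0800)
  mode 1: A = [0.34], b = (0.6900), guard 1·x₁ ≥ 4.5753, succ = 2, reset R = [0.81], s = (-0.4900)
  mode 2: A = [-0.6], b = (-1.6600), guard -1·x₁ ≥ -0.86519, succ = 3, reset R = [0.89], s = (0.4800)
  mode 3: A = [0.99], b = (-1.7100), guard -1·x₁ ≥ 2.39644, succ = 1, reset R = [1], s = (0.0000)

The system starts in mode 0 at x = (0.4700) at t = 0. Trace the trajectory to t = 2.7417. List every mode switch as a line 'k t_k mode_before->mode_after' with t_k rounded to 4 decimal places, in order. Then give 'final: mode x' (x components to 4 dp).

1 1.1689 0->2
2 1.6945 2->3
final: 3 0.3814

Mode 0: guard c·x = 2.2922 hit at Δt = 1.1689 (t = 1.1689), x⁻ = (2.2922) → reset → x⁺ = (2.2117), jump to mode 2
Mode 2: guard c·x = -0.8652 hit at Δt = 0.5256 (t = 1.6945), x⁻ = (0.8652) → reset → x⁺ = (1.2500), jump to mode 3
Mode 3: flow for 1.0472 to horizon, guard not reached → x = (0.3814)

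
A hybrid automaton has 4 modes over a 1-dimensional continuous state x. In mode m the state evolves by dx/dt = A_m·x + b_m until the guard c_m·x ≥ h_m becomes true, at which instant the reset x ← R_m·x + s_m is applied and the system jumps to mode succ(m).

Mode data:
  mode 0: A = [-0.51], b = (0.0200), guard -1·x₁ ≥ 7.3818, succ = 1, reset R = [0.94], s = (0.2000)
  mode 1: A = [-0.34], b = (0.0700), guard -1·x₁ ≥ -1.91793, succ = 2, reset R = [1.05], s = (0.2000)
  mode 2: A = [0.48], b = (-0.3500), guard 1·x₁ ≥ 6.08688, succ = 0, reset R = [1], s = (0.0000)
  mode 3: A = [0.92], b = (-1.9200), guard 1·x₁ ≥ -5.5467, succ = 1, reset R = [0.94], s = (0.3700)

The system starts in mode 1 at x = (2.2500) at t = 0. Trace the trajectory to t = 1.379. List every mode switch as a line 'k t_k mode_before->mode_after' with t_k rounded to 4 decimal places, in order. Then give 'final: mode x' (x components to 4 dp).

Mode 1: guard c·x = -1.9179 hit at Δt = 0.5214 (t = 0.5214), x⁻ = (1.9179) → reset → x⁺ = (2.2138), jump to mode 2
Mode 2: flow for 0.8576 to horizon, guard not reached → x = (2.9700)

1 0.5214 1->2
final: 2 2.9700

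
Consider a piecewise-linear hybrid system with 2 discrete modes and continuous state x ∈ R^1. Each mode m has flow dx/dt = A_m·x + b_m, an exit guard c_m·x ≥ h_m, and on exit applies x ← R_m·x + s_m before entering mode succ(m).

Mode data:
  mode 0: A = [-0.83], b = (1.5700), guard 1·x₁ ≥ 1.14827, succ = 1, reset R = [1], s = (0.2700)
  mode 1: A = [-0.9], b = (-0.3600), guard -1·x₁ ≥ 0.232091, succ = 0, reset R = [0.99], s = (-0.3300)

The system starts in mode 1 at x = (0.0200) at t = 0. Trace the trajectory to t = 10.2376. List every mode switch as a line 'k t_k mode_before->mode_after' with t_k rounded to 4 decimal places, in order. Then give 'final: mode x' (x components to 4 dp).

1 1.0187 1->0
2 2.4564 0->1
3 5.1033 1->0
4 6.5410 0->1
5 9.1879 1->0
final: 0 0.8658

Mode 1: guard c·x = 0.2321 hit at Δt = 1.0187 (t = 1.0187), x⁻ = (-0.2321) → reset → x⁺ = (-0.5598), jump to mode 0
Mode 0: guard c·x = 1.1483 hit at Δt = 1.4377 (t = 2.4564), x⁻ = (1.1483) → reset → x⁺ = (1.4183), jump to mode 1
Mode 1: guard c·x = 0.2321 hit at Δt = 2.6469 (t = 5.1033), x⁻ = (-0.2321) → reset → x⁺ = (-0.5598), jump to mode 0
Mode 0: guard c·x = 1.1483 hit at Δt = 1.4377 (t = 6.5410), x⁻ = (1.1483) → reset → x⁺ = (1.4183), jump to mode 1
Mode 1: guard c·x = 0.2321 hit at Δt = 2.6469 (t = 9.1879), x⁻ = (-0.2321) → reset → x⁺ = (-0.5598), jump to mode 0
Mode 0: flow for 1.0497 to horizon, guard not reached → x = (0.8658)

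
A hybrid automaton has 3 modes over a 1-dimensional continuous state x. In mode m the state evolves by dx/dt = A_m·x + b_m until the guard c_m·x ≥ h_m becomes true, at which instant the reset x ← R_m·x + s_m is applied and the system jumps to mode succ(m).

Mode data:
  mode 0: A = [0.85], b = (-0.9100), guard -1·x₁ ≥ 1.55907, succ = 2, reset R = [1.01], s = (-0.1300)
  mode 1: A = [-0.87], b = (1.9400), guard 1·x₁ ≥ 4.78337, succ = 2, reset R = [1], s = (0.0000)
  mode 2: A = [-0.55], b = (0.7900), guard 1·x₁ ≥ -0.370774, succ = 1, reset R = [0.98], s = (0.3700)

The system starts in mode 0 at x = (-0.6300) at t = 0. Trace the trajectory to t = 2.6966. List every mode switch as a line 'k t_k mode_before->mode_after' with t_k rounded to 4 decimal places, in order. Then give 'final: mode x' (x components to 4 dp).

Mode 0: guard c·x = 1.5591 hit at Δt = 0.5128 (t = 0.5128), x⁻ = (-1.5591) → reset → x⁺ = (-1.7047), jump to mode 2
Mode 2: guard c·x = -0.3708 hit at Δt = 1.0051 (t = 1.5179), x⁻ = (-0.3708) → reset → x⁺ = (0.0066), jump to mode 1
Mode 1: flow for 1.1787 to horizon, guard not reached → x = (1.4326)

1 0.5128 0->2
2 1.5179 2->1
final: 1 1.4326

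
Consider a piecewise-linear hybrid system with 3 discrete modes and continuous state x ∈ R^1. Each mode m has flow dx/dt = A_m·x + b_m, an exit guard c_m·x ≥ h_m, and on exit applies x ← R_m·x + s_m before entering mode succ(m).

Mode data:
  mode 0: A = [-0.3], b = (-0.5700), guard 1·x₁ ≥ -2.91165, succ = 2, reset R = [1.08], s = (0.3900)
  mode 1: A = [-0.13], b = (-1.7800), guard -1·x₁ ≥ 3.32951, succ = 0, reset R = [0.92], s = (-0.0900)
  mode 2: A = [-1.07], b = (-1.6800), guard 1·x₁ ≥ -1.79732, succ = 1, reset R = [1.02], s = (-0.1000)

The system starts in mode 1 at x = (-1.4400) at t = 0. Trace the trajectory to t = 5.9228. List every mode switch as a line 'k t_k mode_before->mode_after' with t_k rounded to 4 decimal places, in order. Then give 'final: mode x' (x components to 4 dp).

1 1.2884 1->0
2 2.0020 0->2
3 3.5451 2->1
4 4.5174 1->0
5 5.2310 0->2
final: 2 -2.1351

Mode 1: guard c·x = 3.3295 hit at Δt = 1.2884 (t = 1.2884), x⁻ = (-3.3295) → reset → x⁺ = (-3.1531), jump to mode 0
Mode 0: guard c·x = -2.9116 hit at Δt = 0.7136 (t = 2.0020), x⁻ = (-2.9117) → reset → x⁺ = (-2.7546), jump to mode 2
Mode 2: guard c·x = -1.7973 hit at Δt = 1.5431 (t = 3.5451), x⁻ = (-1.7973) → reset → x⁺ = (-1.9333), jump to mode 1
Mode 1: guard c·x = 3.3295 hit at Δt = 0.9723 (t = 4.5174), x⁻ = (-3.3295) → reset → x⁺ = (-3.1531), jump to mode 0
Mode 0: guard c·x = -2.9116 hit at Δt = 0.7136 (t = 5.2310), x⁻ = (-2.9116) → reset → x⁺ = (-2.7546), jump to mode 2
Mode 2: flow for 0.6918 to horizon, guard not reached → x = (-2.1351)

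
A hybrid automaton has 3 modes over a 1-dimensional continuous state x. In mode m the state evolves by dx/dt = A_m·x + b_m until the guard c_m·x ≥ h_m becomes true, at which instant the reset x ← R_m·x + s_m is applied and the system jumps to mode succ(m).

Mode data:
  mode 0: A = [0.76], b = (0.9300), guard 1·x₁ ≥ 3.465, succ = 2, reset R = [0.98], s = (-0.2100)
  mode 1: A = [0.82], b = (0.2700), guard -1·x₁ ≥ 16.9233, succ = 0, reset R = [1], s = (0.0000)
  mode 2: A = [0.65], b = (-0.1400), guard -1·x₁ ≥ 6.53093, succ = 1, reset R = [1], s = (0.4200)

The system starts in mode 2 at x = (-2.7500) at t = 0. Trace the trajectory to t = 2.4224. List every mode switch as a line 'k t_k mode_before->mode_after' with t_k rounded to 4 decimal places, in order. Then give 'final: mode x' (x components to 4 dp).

Mode 2: guard c·x = 6.5309 hit at Δt = 1.2646 (t = 1.2646), x⁻ = (-6.5309) → reset → x⁺ = (-6.1109), jump to mode 1
Mode 1: flow for 1.1578 to horizon, guard not reached → x = (-15.2699)

1 1.2646 2->1
final: 1 -15.2699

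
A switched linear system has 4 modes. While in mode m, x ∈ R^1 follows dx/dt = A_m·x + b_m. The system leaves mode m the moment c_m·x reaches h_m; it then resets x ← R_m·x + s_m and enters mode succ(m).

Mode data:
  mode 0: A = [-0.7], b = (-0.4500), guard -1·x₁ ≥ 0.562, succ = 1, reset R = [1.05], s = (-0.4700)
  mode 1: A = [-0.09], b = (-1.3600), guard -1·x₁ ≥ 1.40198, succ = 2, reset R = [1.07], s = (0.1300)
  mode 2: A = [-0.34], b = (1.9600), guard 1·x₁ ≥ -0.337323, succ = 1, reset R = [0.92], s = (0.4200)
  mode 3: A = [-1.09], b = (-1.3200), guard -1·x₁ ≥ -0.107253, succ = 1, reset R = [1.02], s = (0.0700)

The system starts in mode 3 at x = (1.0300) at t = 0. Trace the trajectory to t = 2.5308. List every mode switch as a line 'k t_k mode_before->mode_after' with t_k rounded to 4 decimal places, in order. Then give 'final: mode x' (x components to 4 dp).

1 0.4868 3->1
2 1.6998 1->2
3 2.1597 2->1
final: 1 -0.3903

Mode 3: guard c·x = -0.1073 hit at Δt = 0.4868 (t = 0.4868), x⁻ = (0.1073) → reset → x⁺ = (0.1794), jump to mode 1
Mode 1: guard c·x = 1.4020 hit at Δt = 1.2130 (t = 1.6998), x⁻ = (-1.4020) → reset → x⁺ = (-1.3701), jump to mode 2
Mode 2: guard c·x = -0.3373 hit at Δt = 0.4599 (t = 2.1597), x⁻ = (-0.3373) → reset → x⁺ = (0.1097), jump to mode 1
Mode 1: flow for 0.3711 to horizon, guard not reached → x = (-0.3903)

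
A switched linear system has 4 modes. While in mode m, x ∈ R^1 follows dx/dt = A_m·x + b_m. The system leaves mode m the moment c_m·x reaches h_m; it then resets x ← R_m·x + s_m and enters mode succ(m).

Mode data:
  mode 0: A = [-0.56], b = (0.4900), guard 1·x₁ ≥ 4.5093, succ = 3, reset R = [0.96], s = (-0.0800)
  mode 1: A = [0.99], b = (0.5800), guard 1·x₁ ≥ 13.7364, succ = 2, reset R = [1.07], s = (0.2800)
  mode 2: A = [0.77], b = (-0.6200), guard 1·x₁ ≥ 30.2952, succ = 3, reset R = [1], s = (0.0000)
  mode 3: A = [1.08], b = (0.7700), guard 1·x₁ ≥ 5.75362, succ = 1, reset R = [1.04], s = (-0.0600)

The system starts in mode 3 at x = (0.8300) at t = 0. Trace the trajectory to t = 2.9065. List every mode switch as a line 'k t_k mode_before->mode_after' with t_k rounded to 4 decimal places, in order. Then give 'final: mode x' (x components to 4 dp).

Mode 3: guard c·x = 5.7536 hit at Δt = 1.3268 (t = 1.3268), x⁻ = (5.7536) → reset → x⁺ = (5.9238), jump to mode 1
Mode 1: guard c·x = 13.7364 hit at Δt = 0.7965 (t = 2.1233), x⁻ = (13.7364) → reset → x⁺ = (14.9779), jump to mode 2
Mode 2: flow for 0.7832 to horizon, guard not reached → x = (26.7089)

1 1.3268 3->1
2 2.1233 1->2
final: 2 26.7089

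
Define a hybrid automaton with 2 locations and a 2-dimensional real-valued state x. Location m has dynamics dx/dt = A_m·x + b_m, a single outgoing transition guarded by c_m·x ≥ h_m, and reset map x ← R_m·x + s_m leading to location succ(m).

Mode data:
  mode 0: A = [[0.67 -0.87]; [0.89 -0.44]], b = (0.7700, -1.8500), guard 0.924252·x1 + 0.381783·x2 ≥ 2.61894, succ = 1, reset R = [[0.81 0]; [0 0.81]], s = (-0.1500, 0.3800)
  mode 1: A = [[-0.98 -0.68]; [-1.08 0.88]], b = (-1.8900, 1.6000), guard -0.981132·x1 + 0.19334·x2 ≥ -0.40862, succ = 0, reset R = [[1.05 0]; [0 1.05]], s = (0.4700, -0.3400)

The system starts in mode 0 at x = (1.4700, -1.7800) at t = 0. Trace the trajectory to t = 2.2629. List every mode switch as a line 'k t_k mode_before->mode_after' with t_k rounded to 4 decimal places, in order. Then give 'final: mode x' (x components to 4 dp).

Mode 0: guard c·x = 2.6189 hit at Δt = 0.5049 (t = 0.5049), x⁻ = (3.3660, -1.2888) → reset → x⁺ = (2.5764, -0.6640), jump to mode 1
Mode 1: guard c·x = -0.4086 hit at Δt = 1.1435 (t = 1.6484), x⁻ = (0.1389, -1.4084) → reset → x⁺ = (0.6159, -1.8188), jump to mode 0
Mode 0: flow for 0.6145 to horizon, guard not reached → x = (2.7087, -1.5945)

1 0.5049 0->1
2 1.6484 1->0
final: 0 2.7087 -1.5945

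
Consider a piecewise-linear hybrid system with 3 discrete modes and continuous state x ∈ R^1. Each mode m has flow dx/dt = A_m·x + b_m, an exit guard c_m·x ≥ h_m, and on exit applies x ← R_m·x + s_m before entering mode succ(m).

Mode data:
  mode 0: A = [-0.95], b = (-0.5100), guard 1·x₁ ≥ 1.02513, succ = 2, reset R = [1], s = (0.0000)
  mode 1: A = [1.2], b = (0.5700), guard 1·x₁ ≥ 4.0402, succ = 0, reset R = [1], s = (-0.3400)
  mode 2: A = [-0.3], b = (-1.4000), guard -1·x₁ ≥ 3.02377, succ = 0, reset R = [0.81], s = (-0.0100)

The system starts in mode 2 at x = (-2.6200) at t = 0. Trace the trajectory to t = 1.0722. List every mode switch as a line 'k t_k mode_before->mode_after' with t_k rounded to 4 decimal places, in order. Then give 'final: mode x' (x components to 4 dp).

Mode 2: guard c·x = 3.0238 hit at Δt = 0.7325 (t = 0.7325), x⁻ = (-3.0238) → reset → x⁺ = (-2.4593), jump to mode 0
Mode 0: flow for 0.3397 to horizon, guard not reached → x = (-1.9290)

1 0.7325 2->0
final: 0 -1.9290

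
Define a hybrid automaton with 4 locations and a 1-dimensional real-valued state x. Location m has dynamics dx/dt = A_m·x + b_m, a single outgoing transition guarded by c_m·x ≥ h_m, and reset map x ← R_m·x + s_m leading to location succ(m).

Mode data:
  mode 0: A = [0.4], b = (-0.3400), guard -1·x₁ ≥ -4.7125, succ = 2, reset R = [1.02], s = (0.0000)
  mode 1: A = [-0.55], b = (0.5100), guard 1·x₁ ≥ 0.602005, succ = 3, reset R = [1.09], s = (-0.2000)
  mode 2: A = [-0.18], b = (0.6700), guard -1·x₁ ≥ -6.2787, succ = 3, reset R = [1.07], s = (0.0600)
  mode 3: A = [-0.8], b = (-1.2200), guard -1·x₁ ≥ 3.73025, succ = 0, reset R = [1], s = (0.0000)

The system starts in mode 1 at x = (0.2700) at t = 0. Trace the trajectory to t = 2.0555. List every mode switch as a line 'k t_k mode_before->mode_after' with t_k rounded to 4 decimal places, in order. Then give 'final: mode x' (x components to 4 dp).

Mode 1: guard c·x = 0.6020 hit at Δt = 1.2790 (t = 1.2790), x⁻ = (0.6020) → reset → x⁺ = (0.4562), jump to mode 3
Mode 3: flow for 0.7765 to horizon, guard not reached → x = (-0.4605)

1 1.2790 1->3
final: 3 -0.4605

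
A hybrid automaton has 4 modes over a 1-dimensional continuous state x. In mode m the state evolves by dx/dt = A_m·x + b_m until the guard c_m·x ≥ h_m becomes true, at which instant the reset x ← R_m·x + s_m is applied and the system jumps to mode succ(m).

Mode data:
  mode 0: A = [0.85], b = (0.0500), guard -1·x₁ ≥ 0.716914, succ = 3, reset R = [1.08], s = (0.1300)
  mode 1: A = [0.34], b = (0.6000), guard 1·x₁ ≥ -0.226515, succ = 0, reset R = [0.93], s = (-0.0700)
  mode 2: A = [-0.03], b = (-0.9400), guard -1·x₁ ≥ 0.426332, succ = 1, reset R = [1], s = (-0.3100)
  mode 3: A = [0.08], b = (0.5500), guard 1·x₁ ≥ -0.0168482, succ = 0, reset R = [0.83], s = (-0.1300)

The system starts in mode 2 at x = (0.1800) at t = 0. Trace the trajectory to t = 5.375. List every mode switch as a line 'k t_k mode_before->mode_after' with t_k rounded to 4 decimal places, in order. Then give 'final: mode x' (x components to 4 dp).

1 0.6476 2->1
2 1.8318 1->0
3 3.1111 0->3
4 4.3104 3->0
final: 0 -0.2693

Mode 2: guard c·x = 0.4263 hit at Δt = 0.6476 (t = 0.6476), x⁻ = (-0.4263) → reset → x⁺ = (-0.7363), jump to mode 1
Mode 1: guard c·x = -0.2265 hit at Δt = 1.1842 (t = 1.8318), x⁻ = (-0.2265) → reset → x⁺ = (-0.2807), jump to mode 0
Mode 0: guard c·x = 0.7169 hit at Δt = 1.2793 (t = 3.1111), x⁻ = (-0.7169) → reset → x⁺ = (-0.6443), jump to mode 3
Mode 3: guard c·x = -0.0168 hit at Δt = 1.1993 (t = 4.3104), x⁻ = (-0.0168) → reset → x⁺ = (-0.1440), jump to mode 0
Mode 0: flow for 1.0646 to horizon, guard not reached → x = (-0.2693)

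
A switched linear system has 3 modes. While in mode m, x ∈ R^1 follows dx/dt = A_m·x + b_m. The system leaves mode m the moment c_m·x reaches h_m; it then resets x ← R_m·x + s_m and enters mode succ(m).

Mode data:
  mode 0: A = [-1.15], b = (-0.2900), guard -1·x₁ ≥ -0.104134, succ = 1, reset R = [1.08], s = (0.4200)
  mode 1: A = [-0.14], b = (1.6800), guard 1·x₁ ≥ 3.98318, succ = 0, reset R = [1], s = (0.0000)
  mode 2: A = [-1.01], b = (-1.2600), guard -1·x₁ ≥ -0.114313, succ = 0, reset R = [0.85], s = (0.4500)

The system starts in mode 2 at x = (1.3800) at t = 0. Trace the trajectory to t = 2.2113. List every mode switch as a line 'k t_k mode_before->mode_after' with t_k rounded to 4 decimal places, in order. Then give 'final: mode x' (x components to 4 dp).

1 0.6507 2->0
2 1.3533 0->1
final: 1 1.8304

Mode 2: guard c·x = -0.1143 hit at Δt = 0.6507 (t = 0.6507), x⁻ = (0.1143) → reset → x⁺ = (0.5472), jump to mode 0
Mode 0: guard c·x = -0.1041 hit at Δt = 0.7026 (t = 1.3533), x⁻ = (0.1041) → reset → x⁺ = (0.5325), jump to mode 1
Mode 1: flow for 0.8580 to horizon, guard not reached → x = (1.8304)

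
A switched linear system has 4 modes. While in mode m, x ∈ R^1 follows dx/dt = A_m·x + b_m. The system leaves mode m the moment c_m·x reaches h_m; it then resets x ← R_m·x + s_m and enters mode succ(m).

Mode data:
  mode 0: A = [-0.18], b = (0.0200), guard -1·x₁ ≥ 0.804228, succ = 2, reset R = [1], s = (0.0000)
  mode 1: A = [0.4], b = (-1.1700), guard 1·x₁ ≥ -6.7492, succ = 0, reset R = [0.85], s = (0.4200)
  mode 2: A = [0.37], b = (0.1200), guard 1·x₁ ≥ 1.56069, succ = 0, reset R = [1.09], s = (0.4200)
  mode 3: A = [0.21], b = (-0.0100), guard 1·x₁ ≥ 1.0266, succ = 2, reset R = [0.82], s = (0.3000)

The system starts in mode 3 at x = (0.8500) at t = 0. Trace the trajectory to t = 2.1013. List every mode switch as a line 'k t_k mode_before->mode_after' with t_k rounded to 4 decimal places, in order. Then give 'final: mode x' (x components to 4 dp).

1 0.9473 3->2
2 1.6265 2->0
final: 0 1.9565

Mode 3: guard c·x = 1.0266 hit at Δt = 0.9473 (t = 0.9473), x⁻ = (1.0266) → reset → x⁺ = (1.1418), jump to mode 2
Mode 2: guard c·x = 1.5607 hit at Δt = 0.6792 (t = 1.6265), x⁻ = (1.5607) → reset → x⁺ = (2.1212), jump to mode 0
Mode 0: flow for 0.4748 to horizon, guard not reached → x = (1.9565)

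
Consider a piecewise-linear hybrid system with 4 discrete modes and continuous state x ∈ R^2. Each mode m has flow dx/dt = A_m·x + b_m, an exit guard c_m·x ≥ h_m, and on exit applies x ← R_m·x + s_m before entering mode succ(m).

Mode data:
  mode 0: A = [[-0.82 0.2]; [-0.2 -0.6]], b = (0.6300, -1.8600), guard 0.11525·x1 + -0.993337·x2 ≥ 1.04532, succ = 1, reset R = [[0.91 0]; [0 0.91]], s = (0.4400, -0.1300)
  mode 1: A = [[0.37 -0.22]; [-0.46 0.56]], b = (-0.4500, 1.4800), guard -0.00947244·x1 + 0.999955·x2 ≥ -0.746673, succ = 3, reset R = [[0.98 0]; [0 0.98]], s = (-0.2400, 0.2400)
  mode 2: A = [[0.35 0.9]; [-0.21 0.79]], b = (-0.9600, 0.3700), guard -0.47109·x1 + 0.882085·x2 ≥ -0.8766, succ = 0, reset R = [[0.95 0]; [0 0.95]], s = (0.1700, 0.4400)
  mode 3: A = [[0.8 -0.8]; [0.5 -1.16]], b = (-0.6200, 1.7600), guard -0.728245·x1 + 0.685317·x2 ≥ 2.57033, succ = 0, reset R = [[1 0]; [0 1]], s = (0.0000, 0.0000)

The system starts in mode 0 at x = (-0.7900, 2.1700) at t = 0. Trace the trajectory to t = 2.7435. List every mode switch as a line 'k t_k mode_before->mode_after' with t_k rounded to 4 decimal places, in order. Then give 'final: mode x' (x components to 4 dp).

Mode 0: guard c·x = 1.0453 hit at Δt = 1.5374 (t = 1.5374), x⁻ = (0.3345, -1.0135) → reset → x⁺ = (0.7444, -1.0523), jump to mode 1
Mode 1: guard c·x = -0.7467 hit at Δt = 0.4984 (t = 2.0358), x⁻ = (0.7581, -0.7395) → reset → x⁺ = (0.5030, -0.4847), jump to mode 3
Mode 3: flow for 0.7077 to horizon, guard not reached → x = (0.1757, 0.7301)

1 1.5374 0->1
2 2.0358 1->3
final: 3 0.1757 0.7301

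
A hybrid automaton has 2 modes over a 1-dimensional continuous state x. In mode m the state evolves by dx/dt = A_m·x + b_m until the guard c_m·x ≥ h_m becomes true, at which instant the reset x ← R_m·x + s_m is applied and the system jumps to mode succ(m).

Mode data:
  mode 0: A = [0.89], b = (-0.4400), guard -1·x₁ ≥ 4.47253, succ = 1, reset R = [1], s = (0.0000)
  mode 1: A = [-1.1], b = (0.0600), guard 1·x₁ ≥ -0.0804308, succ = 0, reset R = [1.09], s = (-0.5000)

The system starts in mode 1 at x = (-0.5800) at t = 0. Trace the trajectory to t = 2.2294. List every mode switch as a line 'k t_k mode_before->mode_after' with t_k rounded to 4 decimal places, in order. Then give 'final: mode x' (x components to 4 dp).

Mode 1: guard c·x = -0.0804 hit at Δt = 1.4071 (t = 1.4071), x⁻ = (-0.0804) → reset → x⁺ = (-0.5877), jump to mode 0
Mode 0: flow for 0.8223 to horizon, guard not reached → x = (-1.7551)

1 1.4071 1->0
final: 0 -1.7551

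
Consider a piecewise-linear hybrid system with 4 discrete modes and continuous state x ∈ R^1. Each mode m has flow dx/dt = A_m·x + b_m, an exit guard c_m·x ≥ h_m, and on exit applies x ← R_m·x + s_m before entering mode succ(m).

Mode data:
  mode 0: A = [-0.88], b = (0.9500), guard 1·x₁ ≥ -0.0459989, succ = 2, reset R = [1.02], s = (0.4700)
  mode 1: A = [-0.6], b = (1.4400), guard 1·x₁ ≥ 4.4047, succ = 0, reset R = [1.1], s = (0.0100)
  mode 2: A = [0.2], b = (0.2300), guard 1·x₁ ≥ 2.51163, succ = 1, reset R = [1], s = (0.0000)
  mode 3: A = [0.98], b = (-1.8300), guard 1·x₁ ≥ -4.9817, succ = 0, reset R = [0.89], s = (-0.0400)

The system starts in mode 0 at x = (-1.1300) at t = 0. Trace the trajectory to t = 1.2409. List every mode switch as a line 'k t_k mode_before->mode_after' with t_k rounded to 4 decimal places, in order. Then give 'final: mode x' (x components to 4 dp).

1 0.7665 0->2
final: 2 0.5796

Mode 0: guard c·x = -0.0460 hit at Δt = 0.7665 (t = 0.7665), x⁻ = (-0.0460) → reset → x⁺ = (0.4231), jump to mode 2
Mode 2: flow for 0.4744 to horizon, guard not reached → x = (0.5796)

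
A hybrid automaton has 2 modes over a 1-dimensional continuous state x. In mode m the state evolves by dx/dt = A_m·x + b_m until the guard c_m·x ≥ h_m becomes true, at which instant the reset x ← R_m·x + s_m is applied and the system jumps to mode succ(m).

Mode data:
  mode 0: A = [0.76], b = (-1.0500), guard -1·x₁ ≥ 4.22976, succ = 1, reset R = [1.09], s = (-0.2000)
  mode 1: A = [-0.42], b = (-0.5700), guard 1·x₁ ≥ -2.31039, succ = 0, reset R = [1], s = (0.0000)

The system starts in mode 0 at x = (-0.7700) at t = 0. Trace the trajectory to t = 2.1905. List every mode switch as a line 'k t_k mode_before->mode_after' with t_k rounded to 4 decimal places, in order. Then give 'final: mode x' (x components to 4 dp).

Mode 0: guard c·x = 4.2298 hit at Δt = 1.2613 (t = 1.2613), x⁻ = (-4.2298) → reset → x⁺ = (-4.8104), jump to mode 1
Mode 1: flow for 0.9292 to horizon, guard not reached → x = (-3.6946)

1 1.2613 0->1
final: 1 -3.6946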